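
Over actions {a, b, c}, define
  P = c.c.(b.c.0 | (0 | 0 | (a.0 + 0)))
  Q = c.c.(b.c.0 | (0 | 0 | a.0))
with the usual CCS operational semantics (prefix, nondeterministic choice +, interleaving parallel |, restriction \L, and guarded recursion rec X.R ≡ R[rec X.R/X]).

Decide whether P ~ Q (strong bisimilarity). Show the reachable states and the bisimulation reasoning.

P's transition system — 8 states:
  p0 = c.c.(b.c.0 | (0 | 0 | (a.0 + 0))) → -c-> p1
  p1 = c.(b.c.0 | (0 | 0 | (a.0 + 0))) → -c-> p2
  p2 = b.c.0 | (0 | 0 | (a.0 + 0)) → -a-> p3, -b-> p4
  p3 = b.c.0 | (0 | 0 | 0) → -b-> p5
  p4 = c.0 | (0 | 0 | (a.0 + 0)) → -a-> p5, -c-> p6
  p5 = c.0 | (0 | 0 | 0) → -c-> p7
  p6 = 0 | (0 | 0 | (a.0 + 0)) → -a-> p7
  p7 = 0 | (0 | 0 | 0) → stopped
Q's transition system — 8 states:
  q0 = c.c.(b.c.0 | (0 | 0 | a.0)) → -c-> q1
  q1 = c.(b.c.0 | (0 | 0 | a.0)) → -c-> q2
  q2 = b.c.0 | (0 | 0 | a.0) → -a-> q3, -b-> q4
  q3 = b.c.0 | (0 | 0 | 0) → -b-> q5
  q4 = c.0 | (0 | 0 | a.0) → -a-> q5, -c-> q6
  q5 = c.0 | (0 | 0 | 0) → -c-> q7
  q6 = 0 | (0 | 0 | a.0) → -a-> q7
  q7 = 0 | (0 | 0 | 0) → stopped
Coarsest stable partition (strong bisimilarity classes):
  B0 = {p0, q0}
  B1 = {p1, q1}
  B2 = {p2, q2}
  B3 = {p4, q4}
  B4 = {p6, q6}
  B5 = {p7, q7}
  B6 = {p5, q5}
  B7 = {p3, q3}
p0 ∈ B0, q0 ∈ B0 → same block

P ~ Q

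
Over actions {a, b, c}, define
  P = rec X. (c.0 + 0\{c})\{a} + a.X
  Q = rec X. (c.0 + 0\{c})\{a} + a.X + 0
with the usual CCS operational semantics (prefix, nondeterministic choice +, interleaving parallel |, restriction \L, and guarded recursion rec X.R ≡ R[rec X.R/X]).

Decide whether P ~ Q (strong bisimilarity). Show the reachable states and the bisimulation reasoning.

Reachable graph of P (2 states):
  s0 = rec X. (c.0 + 0\{c})\{a} + a.X | —a→ s0, —c→ s1
  s1 = 0\{a} | deadlocked
Reachable graph of Q (2 states):
  t0 = rec X. (c.0 + 0\{c})\{a} + a.X + 0 | —a→ t0, —c→ t1
  t1 = 0\{a} | deadlocked
Bisimilarity quotient blocks:
  B0 = {s0, t0}
  B1 = {s1, t1}
s0 ∈ B0, t0 ∈ B0 → same block

P ~ Q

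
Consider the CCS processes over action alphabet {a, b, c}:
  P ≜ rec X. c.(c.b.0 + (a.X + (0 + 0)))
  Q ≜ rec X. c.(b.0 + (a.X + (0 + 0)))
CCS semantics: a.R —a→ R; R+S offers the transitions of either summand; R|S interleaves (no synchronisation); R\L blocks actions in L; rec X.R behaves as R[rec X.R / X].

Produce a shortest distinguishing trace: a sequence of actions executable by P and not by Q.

Reachable graph of P (4 states):
  u0 = rec X. c.(c.b.0 + (a.X + (0 + 0))) has moves ··c··> u1
  u1 = c.b.0 + (a.(rec X. c.(c.b.0 + (a.X + (0 + 0)))) + (0 + 0)) has moves ··a··> u0, ··c··> u2
  u2 = b.0 has moves ··b··> u3
  u3 = 0 has moves (no moves)
Reachable graph of Q (3 states):
  v0 = rec X. c.(b.0 + (a.X + (0 + 0))) has moves ··c··> v1
  v1 = b.0 + (a.(rec X. c.(b.0 + (a.X + (0 + 0)))) + (0 + 0)) has moves ··a··> v0, ··b··> v2
  v2 = 0 has moves (no moves)
Run σ = ⟨cc⟩ on P: start {u0}
  step 1 (c): {u1}
  step 2 (c): {u2}
  — P admits the full trace.
Run σ = ⟨cc⟩ on Q: start {v0}
  step 1 (c): {v1}
  step 2 (c): ∅ (Q stuck)

cc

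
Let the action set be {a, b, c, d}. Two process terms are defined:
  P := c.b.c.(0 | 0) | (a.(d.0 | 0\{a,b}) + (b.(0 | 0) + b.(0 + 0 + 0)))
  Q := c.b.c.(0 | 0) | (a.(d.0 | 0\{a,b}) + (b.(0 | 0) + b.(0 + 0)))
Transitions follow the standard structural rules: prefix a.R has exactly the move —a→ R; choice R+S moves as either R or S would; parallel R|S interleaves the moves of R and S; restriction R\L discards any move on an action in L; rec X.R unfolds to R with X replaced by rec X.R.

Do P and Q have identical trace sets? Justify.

LTS(P): 20 reachable states
  u0 = c.b.c.(0 | 0) | (a.(d.0 | 0\{a,b}) + (b.(0 | 0) + b.(0 + 0 + 0))) has moves ··a··> u1, ··b··> u2, ··b··> u3, ··c··> u4
  u1 = c.b.c.(0 | 0) | (d.0 | 0\{a,b}) has moves ··c··> u5, ··d··> u6
  u2 = c.b.c.(0 | 0) | (0 + 0 + 0) has moves ··c··> u7
  u3 = c.b.c.(0 | 0) | (0 | 0) has moves ··c··> u8
  u4 = b.c.(0 | 0) | (a.(d.0 | 0\{a,b}) + (b.(0 | 0) + b.(0 + 0 + 0))) has moves ··a··> u5, ··b··> u7, ··b··> u8, ··b··> u9
  u5 = b.c.(0 | 0) | (d.0 | 0\{a,b}) has moves ··b··> u10, ··d··> u11
  u6 = c.b.c.(0 | 0) | (0 | 0\{a,b}) has moves ··c··> u11
  u7 = b.c.(0 | 0) | (0 + 0 + 0) has moves ··b··> u12
  u8 = b.c.(0 | 0) | (0 | 0) has moves ··b··> u13
  u9 = c.(0 | 0) | (a.(d.0 | 0\{a,b}) + (b.(0 | 0) + b.(0 + 0 + 0))) has moves ··a··> u10, ··b··> u12, ··b··> u13, ··c··> u14
  u10 = c.(0 | 0) | (d.0 | 0\{a,b}) has moves ··c··> u15, ··d··> u16
  u11 = b.c.(0 | 0) | (0 | 0\{a,b}) has moves ··b··> u16
  u12 = c.(0 | 0) | (0 + 0 + 0) has moves ··c··> u17
  u13 = c.(0 | 0) | (0 | 0) has moves ··c··> u18
  u14 = 0 | 0 | (a.(d.0 | 0\{a,b}) + (b.(0 | 0) + b.(0 + 0 + 0))) has moves ··a··> u15, ··b··> u17, ··b··> u18
  u15 = 0 | 0 | (d.0 | 0\{a,b}) has moves ··d··> u19
  u16 = c.(0 | 0) | (0 | 0\{a,b}) has moves ··c··> u19
  u17 = 0 | 0 | (0 + 0 + 0) has moves (no moves)
  u18 = 0 | 0 | (0 | 0) has moves (no moves)
  u19 = 0 | 0 | (0 | 0\{a,b}) has moves (no moves)
LTS(Q): 20 reachable states
  v0 = c.b.c.(0 | 0) | (a.(d.0 | 0\{a,b}) + (b.(0 | 0) + b.(0 + 0))) has moves ··a··> v1, ··b··> v2, ··b··> v3, ··c··> v4
  v1 = c.b.c.(0 | 0) | (d.0 | 0\{a,b}) has moves ··c··> v5, ··d··> v6
  v2 = c.b.c.(0 | 0) | (0 + 0) has moves ··c··> v7
  v3 = c.b.c.(0 | 0) | (0 | 0) has moves ··c··> v8
  v4 = b.c.(0 | 0) | (a.(d.0 | 0\{a,b}) + (b.(0 | 0) + b.(0 + 0))) has moves ··a··> v5, ··b··> v7, ··b··> v8, ··b··> v9
  v5 = b.c.(0 | 0) | (d.0 | 0\{a,b}) has moves ··b··> v10, ··d··> v11
  v6 = c.b.c.(0 | 0) | (0 | 0\{a,b}) has moves ··c··> v11
  v7 = b.c.(0 | 0) | (0 + 0) has moves ··b··> v12
  v8 = b.c.(0 | 0) | (0 | 0) has moves ··b··> v13
  v9 = c.(0 | 0) | (a.(d.0 | 0\{a,b}) + (b.(0 | 0) + b.(0 + 0))) has moves ··a··> v10, ··b··> v12, ··b··> v13, ··c··> v14
  v10 = c.(0 | 0) | (d.0 | 0\{a,b}) has moves ··c··> v15, ··d··> v16
  v11 = b.c.(0 | 0) | (0 | 0\{a,b}) has moves ··b··> v16
  v12 = c.(0 | 0) | (0 + 0) has moves ··c··> v17
  v13 = c.(0 | 0) | (0 | 0) has moves ··c··> v18
  v14 = 0 | 0 | (a.(d.0 | 0\{a,b}) + (b.(0 | 0) + b.(0 + 0))) has moves ··a··> v15, ··b··> v17, ··b··> v18
  v15 = 0 | 0 | (d.0 | 0\{a,b}) has moves ··d··> v19
  v16 = c.(0 | 0) | (0 | 0\{a,b}) has moves ··c··> v19
  v17 = 0 | 0 | (0 + 0) has moves (no moves)
  v18 = 0 | 0 | (0 | 0) has moves (no moves)
  v19 = 0 | 0 | (0 | 0\{a,b}) has moves (no moves)
Coarsest stable partition (strong bisimilarity classes):
  B0 = {u0, v0}
  B1 = {u1, v1}
  B2 = {u5, v5}
  B3 = {u10, v10}
  B4 = {u12, u13, u16, v12, v13, v16}
  B5 = {u17, u18, u19, v17, v18, v19}
  B6 = {u15, v15}
  B7 = {u11, u7, u8, v11, v7, v8}
  B8 = {u2, u3, u6, v2, v3, v6}
  B9 = {u4, v4}
  B10 = {u9, v9}
  B11 = {u14, v14}
u0 ∈ B0, v0 ∈ B0 → same block
Bisimilar ⇒ trace-equivalent.

traces(P) = traces(Q)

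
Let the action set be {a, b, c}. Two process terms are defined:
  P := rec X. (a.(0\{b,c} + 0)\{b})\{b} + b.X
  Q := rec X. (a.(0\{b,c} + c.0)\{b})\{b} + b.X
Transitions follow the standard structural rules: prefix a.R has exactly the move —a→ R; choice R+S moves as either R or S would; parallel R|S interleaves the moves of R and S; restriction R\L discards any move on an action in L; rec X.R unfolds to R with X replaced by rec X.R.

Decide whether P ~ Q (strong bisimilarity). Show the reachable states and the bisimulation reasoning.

Reachable graph of P (2 states):
  u0 = rec X. (a.(0\{b,c} + 0)\{b})\{b} + b.X has moves -a-> u1, -b-> u0
  u1 = (0\{b,c} + 0)\{b}\{b} has moves ∅
Reachable graph of Q (3 states):
  v0 = rec X. (a.(0\{b,c} + c.0)\{b})\{b} + b.X has moves -a-> v1, -b-> v0
  v1 = (0\{b,c} + c.0)\{b}\{b} has moves -c-> v2
  v2 = 0\{b}\{b} has moves ∅
Bisimilarity quotient blocks:
  B0 = {u0}
  B1 = {u1, v2}
  B2 = {v0}
  B3 = {v1}
u0 ∈ B0, v0 ∈ B2 → different blocks

not bisimilar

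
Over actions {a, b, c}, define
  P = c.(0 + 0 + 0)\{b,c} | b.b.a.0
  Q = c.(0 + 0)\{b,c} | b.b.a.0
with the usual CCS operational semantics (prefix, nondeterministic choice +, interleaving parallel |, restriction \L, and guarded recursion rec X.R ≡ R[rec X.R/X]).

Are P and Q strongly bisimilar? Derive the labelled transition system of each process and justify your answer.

LTS(P): 8 reachable states
  s0 = c.(0 + 0 + 0)\{b,c} | b.b.a.0 :: -b-> s1, -c-> s2
  s1 = c.(0 + 0 + 0)\{b,c} | b.a.0 :: -b-> s3, -c-> s4
  s2 = (0 + 0 + 0)\{b,c} | b.b.a.0 :: -b-> s4
  s3 = c.(0 + 0 + 0)\{b,c} | a.0 :: -a-> s5, -c-> s6
  s4 = (0 + 0 + 0)\{b,c} | b.a.0 :: -b-> s6
  s5 = c.(0 + 0 + 0)\{b,c} | 0 :: -c-> s7
  s6 = (0 + 0 + 0)\{b,c} | a.0 :: -a-> s7
  s7 = (0 + 0 + 0)\{b,c} | 0 :: ∅
LTS(Q): 8 reachable states
  t0 = c.(0 + 0)\{b,c} | b.b.a.0 :: -b-> t1, -c-> t2
  t1 = c.(0 + 0)\{b,c} | b.a.0 :: -b-> t3, -c-> t4
  t2 = (0 + 0)\{b,c} | b.b.a.0 :: -b-> t4
  t3 = c.(0 + 0)\{b,c} | a.0 :: -a-> t5, -c-> t6
  t4 = (0 + 0)\{b,c} | b.a.0 :: -b-> t6
  t5 = c.(0 + 0)\{b,c} | 0 :: -c-> t7
  t6 = (0 + 0)\{b,c} | a.0 :: -a-> t7
  t7 = (0 + 0)\{b,c} | 0 :: ∅
Coarsest stable partition (strong bisimilarity classes):
  B0 = {s0, t0}
  B1 = {s2, t2}
  B2 = {s4, t4}
  B3 = {s6, t6}
  B4 = {s7, t7}
  B5 = {s1, t1}
  B6 = {s3, t3}
  B7 = {s5, t5}
s0 ∈ B0, t0 ∈ B0 → same block

bisimilar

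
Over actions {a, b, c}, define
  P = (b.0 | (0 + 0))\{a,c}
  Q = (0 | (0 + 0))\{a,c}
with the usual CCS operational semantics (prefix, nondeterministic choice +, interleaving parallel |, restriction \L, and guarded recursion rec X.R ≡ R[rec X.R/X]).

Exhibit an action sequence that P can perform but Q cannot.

b

Reachable graph of P (2 states):
  s0 = (b.0 | (0 + 0))\{a,c} | -b-> s1
  s1 = (0 | (0 + 0))\{a,c} | stopped
Reachable graph of Q (1 states):
  t0 = (0 | (0 + 0))\{a,c} | stopped
Trace ⟨b⟩ through P, begin at {s0}:
  step 1 (b): {s1}
  P completes σ.
Trace ⟨b⟩ through Q, begin at {t0}:
  step 1 (b): ∅ (Q stuck)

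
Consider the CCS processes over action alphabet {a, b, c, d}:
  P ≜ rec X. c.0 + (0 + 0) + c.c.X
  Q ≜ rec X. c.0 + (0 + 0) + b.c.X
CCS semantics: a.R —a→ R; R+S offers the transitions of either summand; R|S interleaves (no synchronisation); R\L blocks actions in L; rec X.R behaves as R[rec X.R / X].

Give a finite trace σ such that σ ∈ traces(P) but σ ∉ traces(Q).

cc

Reachable graph of P (3 states):
  p0 = rec X. c.0 + (0 + 0) + c.c.X has moves =c=> p1, =c=> p2
  p1 = 0 has moves ∅
  p2 = c.(rec X. c.0 + (0 + 0) + c.c.X) has moves =c=> p0
Reachable graph of Q (3 states):
  q0 = rec X. c.0 + (0 + 0) + b.c.X has moves =b=> q1, =c=> q2
  q1 = c.(rec X. c.0 + (0 + 0) + b.c.X) has moves =c=> q0
  q2 = 0 has moves ∅
Trace ⟨cc⟩ through P, begin at {p0}:
  [1] c ⇒ {p1, p2}
  [2] c ⇒ {p0}
  ✓ P
Trace ⟨cc⟩ through Q, begin at {q0}:
  [1] c ⇒ {q2}
  [2] c ⇒ ∅ (Q stuck)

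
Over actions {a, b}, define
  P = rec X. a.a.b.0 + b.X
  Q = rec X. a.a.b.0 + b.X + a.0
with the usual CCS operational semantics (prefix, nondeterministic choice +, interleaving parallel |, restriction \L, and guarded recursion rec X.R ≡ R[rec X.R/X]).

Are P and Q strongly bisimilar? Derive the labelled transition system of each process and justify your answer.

P ≁ Q

Reachable graph of P (4 states):
  m0 = rec X. a.a.b.0 + b.X has moves —a→ m1, —b→ m0
  m1 = a.b.0 has moves —a→ m2
  m2 = b.0 has moves —b→ m3
  m3 = 0 has moves ∅
Reachable graph of Q (4 states):
  n0 = rec X. a.a.b.0 + b.X + a.0 has moves —a→ n1, —a→ n2, —b→ n0
  n1 = 0 has moves ∅
  n2 = a.b.0 has moves —a→ n3
  n3 = b.0 has moves —b→ n1
Coarsest stable partition (strong bisimilarity classes):
  B0 = {m0}
  B1 = {m1, n2}
  B2 = {m2, n3}
  B3 = {m3, n1}
  B4 = {n0}
m0 ∈ B0, n0 ∈ B4 → different blocks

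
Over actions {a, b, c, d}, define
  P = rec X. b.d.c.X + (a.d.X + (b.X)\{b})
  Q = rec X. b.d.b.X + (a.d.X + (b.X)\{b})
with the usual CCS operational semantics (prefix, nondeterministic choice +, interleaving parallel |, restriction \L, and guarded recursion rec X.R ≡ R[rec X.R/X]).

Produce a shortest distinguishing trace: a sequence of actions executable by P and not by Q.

bdc

LTS(P): 4 reachable states
  s0 = rec X. b.d.c.X + (a.d.X + (b.X)\{b}) ⊢ --a--▸ s1, --b--▸ s2
  s1 = d.(rec X. b.d.c.X + (a.d.X + (b.X)\{b})) ⊢ --d--▸ s0
  s2 = d.c.(rec X. b.d.c.X + (a.d.X + (b.X)\{b})) ⊢ --d--▸ s3
  s3 = c.(rec X. b.d.c.X + (a.d.X + (b.X)\{b})) ⊢ --c--▸ s0
LTS(Q): 4 reachable states
  t0 = rec X. b.d.b.X + (a.d.X + (b.X)\{b}) ⊢ --a--▸ t1, --b--▸ t2
  t1 = d.(rec X. b.d.b.X + (a.d.X + (b.X)\{b})) ⊢ --d--▸ t0
  t2 = d.b.(rec X. b.d.b.X + (a.d.X + (b.X)\{b})) ⊢ --d--▸ t3
  t3 = b.(rec X. b.d.b.X + (a.d.X + (b.X)\{b})) ⊢ --b--▸ t0
Executing bdc from P (initial set {s0}):
  [1] b ⇒ {s2}
  [2] d ⇒ {s3}
  [3] c ⇒ {s0}
  ✓ P
Executing bdc from Q (initial set {t0}):
  [1] b ⇒ {t2}
  [2] d ⇒ {t3}
  [3] c ⇒ ∅  — Q cannot continue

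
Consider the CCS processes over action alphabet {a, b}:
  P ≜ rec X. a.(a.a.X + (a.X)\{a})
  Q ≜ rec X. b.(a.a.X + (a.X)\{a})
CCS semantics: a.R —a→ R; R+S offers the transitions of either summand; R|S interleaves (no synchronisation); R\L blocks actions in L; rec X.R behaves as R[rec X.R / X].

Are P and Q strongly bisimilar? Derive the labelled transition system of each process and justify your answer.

LTS(P): 3 reachable states
  s0 = rec X. a.(a.a.X + (a.X)\{a}) :: =a=> s1
  s1 = a.a.(rec X. a.(a.a.X + (a.X)\{a})) + (a.(rec X. a.(a.a.X + (a.X)\{a})))\{a} :: =a=> s2
  s2 = a.(rec X. a.(a.a.X + (a.X)\{a})) :: =a=> s0
LTS(Q): 3 reachable states
  t0 = rec X. b.(a.a.X + (a.X)\{a}) :: =b=> t1
  t1 = a.a.(rec X. b.(a.a.X + (a.X)\{a})) + (a.(rec X. b.(a.a.X + (a.X)\{a})))\{a} :: =a=> t2
  t2 = a.(rec X. b.(a.a.X + (a.X)\{a})) :: =a=> t0
Partition-refinement fixed point:
  B0 = {s0, s1, s2}
  B1 = {t0}
  B2 = {t1}
  B3 = {t2}
s0 ∈ B0, t0 ∈ B1 → different blocks

not bisimilar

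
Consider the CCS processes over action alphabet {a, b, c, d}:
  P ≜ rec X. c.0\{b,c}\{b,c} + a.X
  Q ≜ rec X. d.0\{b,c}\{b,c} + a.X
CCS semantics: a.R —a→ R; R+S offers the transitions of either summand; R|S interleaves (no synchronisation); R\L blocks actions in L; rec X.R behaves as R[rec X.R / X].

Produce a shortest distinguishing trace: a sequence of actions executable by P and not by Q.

LTS(P): 2 reachable states
  u0 = rec X. c.0\{b,c}\{b,c} + a.X ⊢ -a-> u0, -c-> u1
  u1 = 0\{b,c}\{b,c} ⊢ deadlocked
LTS(Q): 2 reachable states
  v0 = rec X. d.0\{b,c}\{b,c} + a.X ⊢ -a-> v0, -d-> v1
  v1 = 0\{b,c}\{b,c} ⊢ deadlocked
Trace ⟨c⟩ through P, begin at {u0}:
  [1] c ⇒ {u1}
  — P admits the full trace.
Trace ⟨c⟩ through Q, begin at {v0}:
  [1] c ⇒ ∅ (Q stuck)

c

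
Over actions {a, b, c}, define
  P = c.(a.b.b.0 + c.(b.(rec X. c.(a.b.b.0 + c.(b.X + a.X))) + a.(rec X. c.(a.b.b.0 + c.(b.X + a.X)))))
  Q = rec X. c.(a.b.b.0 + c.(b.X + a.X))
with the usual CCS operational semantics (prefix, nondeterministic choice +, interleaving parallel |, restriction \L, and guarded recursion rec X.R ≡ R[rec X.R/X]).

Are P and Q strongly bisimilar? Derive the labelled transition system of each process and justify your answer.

P's transition system — 7 states:
  p0 = c.(a.b.b.0 + c.(b.(rec X. c.(a.b.b.0 + c.(b.X + a.X))) + a.(rec X. c.(a.b.b.0 + c.(b.X + a.X))))) has moves -c-> p1
  p1 = a.b.b.0 + c.(b.(rec X. c.(a.b.b.0 + c.(b.X + a.X))) + a.(rec X. c.(a.b.b.0 + c.(b.X + a.X)))) has moves -a-> p2, -c-> p3
  p2 = b.b.0 has moves -b-> p4
  p3 = b.(rec X. c.(a.b.b.0 + c.(b.X + a.X))) + a.(rec X. c.(a.b.b.0 + c.(b.X + a.X))) has moves -a-> p5, -b-> p5
  p4 = b.0 has moves -b-> p6
  p5 = rec X. c.(a.b.b.0 + c.(b.X + a.X)) has moves -c-> p1
  p6 = 0 has moves deadlocked
Q's transition system — 6 states:
  q0 = rec X. c.(a.b.b.0 + c.(b.X + a.X)) has moves -c-> q1
  q1 = a.b.b.0 + c.(b.(rec X. c.(a.b.b.0 + c.(b.X + a.X))) + a.(rec X. c.(a.b.b.0 + c.(b.X + a.X)))) has moves -a-> q2, -c-> q3
  q2 = b.b.0 has moves -b-> q4
  q3 = b.(rec X. c.(a.b.b.0 + c.(b.X + a.X))) + a.(rec X. c.(a.b.b.0 + c.(b.X + a.X))) has moves -a-> q0, -b-> q0
  q4 = b.0 has moves -b-> q5
  q5 = 0 has moves deadlocked
Coarsest stable partition (strong bisimilarity classes):
  B0 = {p0, p5, q0}
  B1 = {p1, q1}
  B2 = {p2, q2}
  B3 = {p4, q4}
  B4 = {p6, q5}
  B5 = {p3, q3}
p0 ∈ B0, q0 ∈ B0 → same block

YES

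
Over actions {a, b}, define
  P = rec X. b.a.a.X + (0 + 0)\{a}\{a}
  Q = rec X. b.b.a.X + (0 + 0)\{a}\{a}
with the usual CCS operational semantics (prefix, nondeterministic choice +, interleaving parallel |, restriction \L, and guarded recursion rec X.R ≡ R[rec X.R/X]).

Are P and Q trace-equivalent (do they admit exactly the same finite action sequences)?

trace-distinct — witness ⟨ba⟩

P's transition system — 3 states:
  m0 = rec X. b.a.a.X + (0 + 0)\{a}\{a} → ··b··> m1
  m1 = a.a.(rec X. b.a.a.X + (0 + 0)\{a}\{a}) → ··a··> m2
  m2 = a.(rec X. b.a.a.X + (0 + 0)\{a}\{a}) → ··a··> m0
Q's transition system — 3 states:
  n0 = rec X. b.b.a.X + (0 + 0)\{a}\{a} → ··b··> n1
  n1 = b.a.(rec X. b.b.a.X + (0 + 0)\{a}\{a}) → ··b··> n2
  n2 = a.(rec X. b.b.a.X + (0 + 0)\{a}\{a}) → ··a··> n0
Run σ = ⟨ba⟩ on P: start {m0}
  after b @ step 1: {m1}
  after a @ step 2: {m2}
  — P admits the full trace.
Run σ = ⟨ba⟩ on Q: start {n0}
  after b @ step 1: {n1}
  after a @ step 2: ∅  — Q cannot continue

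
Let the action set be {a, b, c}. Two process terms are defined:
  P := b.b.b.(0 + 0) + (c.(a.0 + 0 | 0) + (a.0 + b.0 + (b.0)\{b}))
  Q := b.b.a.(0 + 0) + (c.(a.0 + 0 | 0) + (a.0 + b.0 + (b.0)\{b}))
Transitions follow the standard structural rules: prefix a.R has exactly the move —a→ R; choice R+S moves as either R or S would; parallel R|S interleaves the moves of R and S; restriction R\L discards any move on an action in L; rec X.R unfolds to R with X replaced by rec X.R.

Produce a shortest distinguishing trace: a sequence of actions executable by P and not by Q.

bbb

Reachable graph of P (6 states):
  m0 = b.b.b.(0 + 0) + (c.(a.0 + 0 | 0) + (a.0 + b.0 + (b.0)\{b})) → --a--▸ m1, --b--▸ m1, --b--▸ m2, --c--▸ m3
  m1 = 0 → (no moves)
  m2 = b.b.(0 + 0) → --b--▸ m4
  m3 = a.0 + 0 | 0 → --a--▸ m1
  m4 = b.(0 + 0) → --b--▸ m5
  m5 = 0 + 0 → (no moves)
Reachable graph of Q (6 states):
  n0 = b.b.a.(0 + 0) + (c.(a.0 + 0 | 0) + (a.0 + b.0 + (b.0)\{b})) → --a--▸ n1, --b--▸ n1, --b--▸ n2, --c--▸ n3
  n1 = 0 → (no moves)
  n2 = b.a.(0 + 0) → --b--▸ n4
  n3 = a.0 + 0 | 0 → --a--▸ n1
  n4 = a.(0 + 0) → --a--▸ n5
  n5 = 0 + 0 → (no moves)
Run σ = ⟨bbb⟩ on P: start {m0}
  [1] b ⇒ {m1, m2}
  [2] b ⇒ {m4}
  [3] b ⇒ {m5}
  ✓ P
Run σ = ⟨bbb⟩ on Q: start {n0}
  [1] b ⇒ {n1, n2}
  [2] b ⇒ {n4}
  [3] b ⇒ ∅ (Q stuck)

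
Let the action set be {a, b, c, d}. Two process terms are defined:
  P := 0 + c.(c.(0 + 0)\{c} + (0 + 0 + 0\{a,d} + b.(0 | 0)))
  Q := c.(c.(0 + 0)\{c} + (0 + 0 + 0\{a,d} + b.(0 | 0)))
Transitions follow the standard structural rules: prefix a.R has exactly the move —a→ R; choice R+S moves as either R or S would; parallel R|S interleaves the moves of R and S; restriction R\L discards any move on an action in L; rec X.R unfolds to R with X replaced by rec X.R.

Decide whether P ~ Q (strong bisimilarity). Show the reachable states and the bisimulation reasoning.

bisimilar

P's transition system — 4 states:
  m0 = 0 + c.(c.(0 + 0)\{c} + (0 + 0 + 0\{a,d} + b.(0 | 0))) :: —c→ m1
  m1 = c.(0 + 0)\{c} + (0 + 0 + 0\{a,d} + b.(0 | 0)) :: —b→ m2, —c→ m3
  m2 = 0 | 0 :: ∅
  m3 = (0 + 0)\{c} :: ∅
Q's transition system — 4 states:
  n0 = c.(c.(0 + 0)\{c} + (0 + 0 + 0\{a,d} + b.(0 | 0))) :: —c→ n1
  n1 = c.(0 + 0)\{c} + (0 + 0 + 0\{a,d} + b.(0 | 0)) :: —b→ n2, —c→ n3
  n2 = 0 | 0 :: ∅
  n3 = (0 + 0)\{c} :: ∅
Bisimilarity quotient blocks:
  B0 = {m0, n0}
  B1 = {m1, n1}
  B2 = {m2, m3, n2, n3}
m0 ∈ B0, n0 ∈ B0 → same block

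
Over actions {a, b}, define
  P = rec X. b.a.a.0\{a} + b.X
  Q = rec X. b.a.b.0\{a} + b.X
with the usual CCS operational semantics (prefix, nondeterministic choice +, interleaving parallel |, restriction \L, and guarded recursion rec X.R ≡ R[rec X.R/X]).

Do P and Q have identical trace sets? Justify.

LTS(P): 4 reachable states
  s0 = rec X. b.a.a.0\{a} + b.X | ··b··> s0, ··b··> s1
  s1 = a.a.0\{a} | ··a··> s2
  s2 = a.0\{a} | ··a··> s3
  s3 = 0\{a} | ∅
LTS(Q): 4 reachable states
  t0 = rec X. b.a.b.0\{a} + b.X | ··b··> t0, ··b··> t1
  t1 = a.b.0\{a} | ··a··> t2
  t2 = b.0\{a} | ··b··> t3
  t3 = 0\{a} | ∅
Run σ = ⟨baa⟩ on P: start {s0}
  step 1 (b): {s0, s1}
  step 2 (a): {s2}
  step 3 (a): {s3}
  ✓ P
Run σ = ⟨baa⟩ on Q: start {t0}
  step 1 (b): {t0, t1}
  step 2 (a): {t2}
  step 3 (a): ∅ (Q stuck)

traces(P) ≠ traces(Q) — witness ⟨baa⟩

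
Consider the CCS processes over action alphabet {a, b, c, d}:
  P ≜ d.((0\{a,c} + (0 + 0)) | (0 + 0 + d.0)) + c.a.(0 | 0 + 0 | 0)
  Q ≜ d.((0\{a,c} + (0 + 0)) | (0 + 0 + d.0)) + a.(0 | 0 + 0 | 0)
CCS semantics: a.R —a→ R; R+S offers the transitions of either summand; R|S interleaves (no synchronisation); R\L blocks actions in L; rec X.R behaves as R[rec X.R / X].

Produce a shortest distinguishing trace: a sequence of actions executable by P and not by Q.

Reachable graph of P (5 states):
  s0 = d.((0\{a,c} + (0 + 0)) | (0 + 0 + d.0)) + c.a.(0 | 0 + 0 | 0) :: -c-> s1, -d-> s2
  s1 = a.(0 | 0 + 0 | 0) :: -a-> s3
  s2 = (0\{a,c} + (0 + 0)) | (0 + 0 + d.0) :: -d-> s4
  s3 = 0 | 0 + 0 | 0 :: stopped
  s4 = (0\{a,c} + (0 + 0)) | 0 :: stopped
Reachable graph of Q (4 states):
  t0 = d.((0\{a,c} + (0 + 0)) | (0 + 0 + d.0)) + a.(0 | 0 + 0 | 0) :: -a-> t1, -d-> t2
  t1 = 0 | 0 + 0 | 0 :: stopped
  t2 = (0\{a,c} + (0 + 0)) | (0 + 0 + d.0) :: -d-> t3
  t3 = (0\{a,c} + (0 + 0)) | 0 :: stopped
Executing c from P (initial set {s0}):
  [1] c ⇒ {s1}
  P completes σ.
Executing c from Q (initial set {t0}):
  [1] c ⇒ no successor for Q

c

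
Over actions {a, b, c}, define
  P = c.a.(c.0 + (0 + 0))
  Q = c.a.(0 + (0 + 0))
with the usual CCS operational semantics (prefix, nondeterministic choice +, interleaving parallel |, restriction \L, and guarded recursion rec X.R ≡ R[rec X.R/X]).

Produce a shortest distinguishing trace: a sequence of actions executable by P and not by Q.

Reachable graph of P (4 states):
  u0 = c.a.(c.0 + (0 + 0)) ⊢ =c=> u1
  u1 = a.(c.0 + (0 + 0)) ⊢ =a=> u2
  u2 = c.0 + (0 + 0) ⊢ =c=> u3
  u3 = 0 ⊢ stopped
Reachable graph of Q (3 states):
  v0 = c.a.(0 + (0 + 0)) ⊢ =c=> v1
  v1 = a.(0 + (0 + 0)) ⊢ =a=> v2
  v2 = 0 + (0 + 0) ⊢ stopped
Run σ = ⟨cac⟩ on P: start {u0}
  step 1 (c): {u1}
  step 2 (a): {u2}
  step 3 (c): {u3}
  ✓ P
Run σ = ⟨cac⟩ on Q: start {v0}
  step 1 (c): {v1}
  step 2 (a): {v2}
  step 3 (c): ∅  — Q cannot continue

cac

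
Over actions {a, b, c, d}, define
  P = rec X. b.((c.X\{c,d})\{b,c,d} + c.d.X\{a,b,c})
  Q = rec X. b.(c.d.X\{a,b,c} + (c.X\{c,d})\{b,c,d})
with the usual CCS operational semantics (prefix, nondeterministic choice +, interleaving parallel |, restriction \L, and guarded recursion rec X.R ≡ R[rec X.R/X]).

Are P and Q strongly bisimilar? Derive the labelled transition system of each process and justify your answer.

Reachable graph of P (4 states):
  u0 = rec X. b.((c.X\{c,d})\{b,c,d} + c.d.X\{a,b,c}) has moves —b→ u1
  u1 = (c.(rec X. b.((c.X\{c,d})\{b,c,d} + c.d.X\{a,b,c}))\{c,d})\{b,c,d} + c.d.(rec X. b.((c.X\{c,d})\{b,c,d} + c.d.X\{a,b,c}))\{a,b,c} has moves —c→ u2
  u2 = d.(rec X. b.((c.X\{c,d})\{b,c,d} + c.d.X\{a,b,c}))\{a,b,c} has moves —d→ u3
  u3 = (rec X. b.((c.X\{c,d})\{b,c,d} + c.d.X\{a,b,c}))\{a,b,c} has moves ·
Reachable graph of Q (4 states):
  v0 = rec X. b.(c.d.X\{a,b,c} + (c.X\{c,d})\{b,c,d}) has moves —b→ v1
  v1 = c.d.(rec X. b.(c.d.X\{a,b,c} + (c.X\{c,d})\{b,c,d}))\{a,b,c} + (c.(rec X. b.(c.d.X\{a,b,c} + (c.X\{c,d})\{b,c,d}))\{c,d})\{b,c,d} has moves —c→ v2
  v2 = d.(rec X. b.(c.d.X\{a,b,c} + (c.X\{c,d})\{b,c,d}))\{a,b,c} has moves —d→ v3
  v3 = (rec X. b.(c.d.X\{a,b,c} + (c.X\{c,d})\{b,c,d}))\{a,b,c} has moves ·
Coarsest stable partition (strong bisimilarity classes):
  B0 = {u0, v0}
  B1 = {u1, v1}
  B2 = {u2, v2}
  B3 = {u3, v3}
u0 ∈ B0, v0 ∈ B0 → same block

YES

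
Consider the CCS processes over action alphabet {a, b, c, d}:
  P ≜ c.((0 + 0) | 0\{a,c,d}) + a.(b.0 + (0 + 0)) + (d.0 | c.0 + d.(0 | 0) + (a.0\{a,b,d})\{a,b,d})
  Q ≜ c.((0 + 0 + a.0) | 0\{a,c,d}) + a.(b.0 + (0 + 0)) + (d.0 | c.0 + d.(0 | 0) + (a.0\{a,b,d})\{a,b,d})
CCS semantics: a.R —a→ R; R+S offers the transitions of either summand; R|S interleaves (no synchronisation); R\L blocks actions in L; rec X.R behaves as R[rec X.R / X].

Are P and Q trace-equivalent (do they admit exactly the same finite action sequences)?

LTS(P): 7 reachable states
  m0 = c.((0 + 0) | 0\{a,c,d}) + a.(b.0 + (0 + 0)) + (d.0 | c.0 + d.(0 | 0) + (a.0\{a,b,d})\{a,b,d}) → ··a··> m1, ··c··> m2, ··c··> m3, ··d··> m4, ··d··> m5
  m1 = b.0 + (0 + 0) → ··b··> m6
  m2 = (0 + 0) | 0\{a,c,d} → ·
  m3 = d.0 | 0 → ··d··> m4
  m4 = 0 | 0 → ·
  m5 = 0 | c.0 → ··c··> m4
  m6 = 0 → ·
LTS(Q): 8 reachable states
  n0 = c.((0 + 0 + a.0) | 0\{a,c,d}) + a.(b.0 + (0 + 0)) + (d.0 | c.0 + d.(0 | 0) + (a.0\{a,b,d})\{a,b,d}) → ··a··> n1, ··c··> n2, ··c··> n3, ··d··> n4, ··d··> n5
  n1 = b.0 + (0 + 0) → ··b··> n6
  n2 = (0 + 0 + a.0) | 0\{a,c,d} → ··a··> n7
  n3 = d.0 | 0 → ··d··> n4
  n4 = 0 | 0 → ·
  n5 = 0 | c.0 → ··c··> n4
  n6 = 0 → ·
  n7 = 0 | 0\{a,c,d} → ·
Executing ca from Q (initial set {n0}):
  step 1 (c): {n2, n3}
  step 2 (a): {n7}
  ✓ Q
Executing ca from P (initial set {m0}):
  step 1 (c): {m2, m3}
  step 2 (a): no successor for P

NO — witness ⟨ca⟩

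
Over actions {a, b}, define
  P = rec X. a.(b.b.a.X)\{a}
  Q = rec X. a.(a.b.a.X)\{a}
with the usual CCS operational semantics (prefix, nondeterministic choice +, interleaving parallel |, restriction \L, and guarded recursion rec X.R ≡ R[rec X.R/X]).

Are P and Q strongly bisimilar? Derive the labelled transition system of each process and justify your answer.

LTS(P): 4 reachable states
  u0 = rec X. a.(b.b.a.X)\{a} → —a→ u1
  u1 = (b.b.a.(rec X. a.(b.b.a.X)\{a}))\{a} → —b→ u2
  u2 = (b.a.(rec X. a.(b.b.a.X)\{a}))\{a} → —b→ u3
  u3 = (a.(rec X. a.(b.b.a.X)\{a}))\{a} → ∅
LTS(Q): 2 reachable states
  v0 = rec X. a.(a.b.a.X)\{a} → —a→ v1
  v1 = (a.b.a.(rec X. a.(a.b.a.X)\{a}))\{a} → ∅
Coarsest stable partition (strong bisimilarity classes):
  B0 = {u0}
  B1 = {u1}
  B2 = {u2}
  B3 = {u3, v1}
  B4 = {v0}
u0 ∈ B0, v0 ∈ B4 → different blocks

P ≁ Q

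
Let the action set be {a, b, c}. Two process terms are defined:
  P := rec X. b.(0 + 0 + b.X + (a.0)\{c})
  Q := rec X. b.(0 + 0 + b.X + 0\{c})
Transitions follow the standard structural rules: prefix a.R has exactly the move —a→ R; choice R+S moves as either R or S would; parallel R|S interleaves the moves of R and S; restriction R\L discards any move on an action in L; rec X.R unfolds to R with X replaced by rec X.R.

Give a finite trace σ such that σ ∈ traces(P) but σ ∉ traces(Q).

ba

P's transition system — 3 states:
  s0 = rec X. b.(0 + 0 + b.X + (a.0)\{c}) → -b-> s1
  s1 = 0 + 0 + b.(rec X. b.(0 + 0 + b.X + (a.0)\{c})) + (a.0)\{c} → -a-> s2, -b-> s0
  s2 = 0\{c} → ∅
Q's transition system — 2 states:
  t0 = rec X. b.(0 + 0 + b.X + 0\{c}) → -b-> t1
  t1 = 0 + 0 + b.(rec X. b.(0 + 0 + b.X + 0\{c})) + 0\{c} → -b-> t0
Trace ⟨ba⟩ through P, begin at {s0}:
  after b @ step 1: {s1}
  after a @ step 2: {s2}
  ✓ P
Trace ⟨ba⟩ through Q, begin at {t0}:
  after b @ step 1: {t1}
  after a @ step 2: ∅ (Q stuck)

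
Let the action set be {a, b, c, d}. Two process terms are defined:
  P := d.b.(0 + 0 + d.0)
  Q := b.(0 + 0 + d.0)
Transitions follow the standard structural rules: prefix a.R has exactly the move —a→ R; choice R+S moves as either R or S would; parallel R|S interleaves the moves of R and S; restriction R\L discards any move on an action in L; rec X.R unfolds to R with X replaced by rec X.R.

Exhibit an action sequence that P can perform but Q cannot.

LTS(P): 4 reachable states
  m0 = d.b.(0 + 0 + d.0) ⊢ =d=> m1
  m1 = b.(0 + 0 + d.0) ⊢ =b=> m2
  m2 = 0 + 0 + d.0 ⊢ =d=> m3
  m3 = 0 ⊢ deadlocked
LTS(Q): 3 reachable states
  n0 = b.(0 + 0 + d.0) ⊢ =b=> n1
  n1 = 0 + 0 + d.0 ⊢ =d=> n2
  n2 = 0 ⊢ deadlocked
Trace ⟨d⟩ through P, begin at {m0}:
  step 1 (d): {m1}
  ✓ P
Trace ⟨d⟩ through Q, begin at {n0}:
  step 1 (d): ∅  — Q cannot continue

d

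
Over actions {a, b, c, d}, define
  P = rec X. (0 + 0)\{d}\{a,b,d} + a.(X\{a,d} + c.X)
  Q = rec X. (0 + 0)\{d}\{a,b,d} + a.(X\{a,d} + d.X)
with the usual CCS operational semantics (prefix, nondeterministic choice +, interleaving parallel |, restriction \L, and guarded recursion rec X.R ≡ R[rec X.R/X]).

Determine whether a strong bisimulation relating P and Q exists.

P's transition system — 2 states:
  p0 = rec X. (0 + 0)\{d}\{a,b,d} + a.(X\{a,d} + c.X) | =a=> p1
  p1 = (rec X. (0 + 0)\{d}\{a,b,d} + a.(X\{a,d} + c.X))\{a,d} + c.(rec X. (0 + 0)\{d}\{a,b,d} + a.(X\{a,d} + c.X)) | =c=> p0
Q's transition system — 2 states:
  q0 = rec X. (0 + 0)\{d}\{a,b,d} + a.(X\{a,d} + d.X) | =a=> q1
  q1 = (rec X. (0 + 0)\{d}\{a,b,d} + a.(X\{a,d} + d.X))\{a,d} + d.(rec X. (0 + 0)\{d}\{a,b,d} + a.(X\{a,d} + d.X)) | =d=> q0
Coarsest stable partition (strong bisimilarity classes):
  B0 = {p0}
  B1 = {p1}
  B2 = {q0}
  B3 = {q1}
p0 ∈ B0, q0 ∈ B2 → different blocks

NO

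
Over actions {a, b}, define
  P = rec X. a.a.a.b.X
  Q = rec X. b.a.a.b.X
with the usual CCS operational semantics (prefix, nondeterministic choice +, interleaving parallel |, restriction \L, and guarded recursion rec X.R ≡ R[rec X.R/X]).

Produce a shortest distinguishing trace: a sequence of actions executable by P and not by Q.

LTS(P): 4 reachable states
  m0 = rec X. a.a.a.b.X ⊢ --a--▸ m1
  m1 = a.a.b.(rec X. a.a.a.b.X) ⊢ --a--▸ m2
  m2 = a.b.(rec X. a.a.a.b.X) ⊢ --a--▸ m3
  m3 = b.(rec X. a.a.a.b.X) ⊢ --b--▸ m0
LTS(Q): 4 reachable states
  n0 = rec X. b.a.a.b.X ⊢ --b--▸ n1
  n1 = a.a.b.(rec X. b.a.a.b.X) ⊢ --a--▸ n2
  n2 = a.b.(rec X. b.a.a.b.X) ⊢ --a--▸ n3
  n3 = b.(rec X. b.a.a.b.X) ⊢ --b--▸ n0
Trace ⟨a⟩ through P, begin at {m0}:
  step 1 (a): {m1}
  ✓ P
Trace ⟨a⟩ through Q, begin at {n0}:
  step 1 (a): no successor for Q

a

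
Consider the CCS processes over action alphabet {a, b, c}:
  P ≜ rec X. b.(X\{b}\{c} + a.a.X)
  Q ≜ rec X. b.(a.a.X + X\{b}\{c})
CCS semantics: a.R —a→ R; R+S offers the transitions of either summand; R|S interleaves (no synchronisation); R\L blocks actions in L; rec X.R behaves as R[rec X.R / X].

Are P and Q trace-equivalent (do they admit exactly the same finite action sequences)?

P's transition system — 3 states:
  u0 = rec X. b.(X\{b}\{c} + a.a.X) ⊢ --b--▸ u1
  u1 = (rec X. b.(X\{b}\{c} + a.a.X))\{b}\{c} + a.a.(rec X. b.(X\{b}\{c} + a.a.X)) ⊢ --a--▸ u2
  u2 = a.(rec X. b.(X\{b}\{c} + a.a.X)) ⊢ --a--▸ u0
Q's transition system — 3 states:
  v0 = rec X. b.(a.a.X + X\{b}\{c}) ⊢ --b--▸ v1
  v1 = a.a.(rec X. b.(a.a.X + X\{b}\{c})) + (rec X. b.(a.a.X + X\{b}\{c}))\{b}\{c} ⊢ --a--▸ v2
  v2 = a.(rec X. b.(a.a.X + X\{b}\{c})) ⊢ --a--▸ v0
Partition-refinement fixed point:
  B0 = {u0, v0}
  B1 = {u1, v1}
  B2 = {u2, v2}
u0 ∈ B0, v0 ∈ B0 → same block
Bisimilar ⇒ trace-equivalent.

trace-equivalent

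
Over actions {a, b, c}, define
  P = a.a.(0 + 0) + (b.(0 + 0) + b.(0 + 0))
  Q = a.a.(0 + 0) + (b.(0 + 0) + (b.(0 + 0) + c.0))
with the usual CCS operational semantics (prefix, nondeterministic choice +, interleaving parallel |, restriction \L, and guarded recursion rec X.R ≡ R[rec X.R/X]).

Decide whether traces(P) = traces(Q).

NO — witness ⟨c⟩

LTS(P): 3 reachable states
  u0 = a.a.(0 + 0) + (b.(0 + 0) + b.(0 + 0)) ⊢ =a=> u1, =b=> u2
  u1 = a.(0 + 0) ⊢ =a=> u2
  u2 = 0 + 0 ⊢ ∅
LTS(Q): 4 reachable states
  v0 = a.a.(0 + 0) + (b.(0 + 0) + (b.(0 + 0) + c.0)) ⊢ =a=> v1, =b=> v2, =c=> v3
  v1 = a.(0 + 0) ⊢ =a=> v2
  v2 = 0 + 0 ⊢ ∅
  v3 = 0 ⊢ ∅
Trace ⟨c⟩ through Q, begin at {v0}:
  [1] c ⇒ {v3}
  — Q admits the full trace.
Trace ⟨c⟩ through P, begin at {u0}:
  [1] c ⇒ no successor for P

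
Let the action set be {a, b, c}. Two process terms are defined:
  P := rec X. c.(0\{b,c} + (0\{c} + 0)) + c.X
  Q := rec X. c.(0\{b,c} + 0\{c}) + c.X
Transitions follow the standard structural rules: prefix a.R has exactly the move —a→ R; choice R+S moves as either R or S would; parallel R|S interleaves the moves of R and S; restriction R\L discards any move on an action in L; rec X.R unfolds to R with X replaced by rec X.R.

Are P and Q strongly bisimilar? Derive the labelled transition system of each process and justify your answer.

YES

P's transition system — 2 states:
  u0 = rec X. c.(0\{b,c} + (0\{c} + 0)) + c.X | ··c··> u0, ··c··> u1
  u1 = 0\{b,c} + (0\{c} + 0) | ∅
Q's transition system — 2 states:
  v0 = rec X. c.(0\{b,c} + 0\{c}) + c.X | ··c··> v0, ··c··> v1
  v1 = 0\{b,c} + 0\{c} | ∅
Coarsest stable partition (strong bisimilarity classes):
  B0 = {u0, v0}
  B1 = {u1, v1}
u0 ∈ B0, v0 ∈ B0 → same block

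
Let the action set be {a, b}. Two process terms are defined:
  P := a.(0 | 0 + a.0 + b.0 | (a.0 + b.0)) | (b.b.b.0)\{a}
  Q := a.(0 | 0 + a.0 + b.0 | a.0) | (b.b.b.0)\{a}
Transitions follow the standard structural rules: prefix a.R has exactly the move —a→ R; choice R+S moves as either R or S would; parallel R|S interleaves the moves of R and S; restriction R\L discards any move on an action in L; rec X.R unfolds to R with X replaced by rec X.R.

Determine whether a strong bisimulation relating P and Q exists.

LTS(P): 24 reachable states
  m0 = a.(0 | 0 + a.0 + b.0 | (a.0 + b.0)) | (b.b.b.0)\{a} ⊢ ··a··> m1, ··b··> m2
  m1 = (0 | 0 + a.0 + b.0 | (a.0 + b.0)) | (b.b.b.0)\{a} ⊢ ··a··> m3, ··a··> m4, ··b··> m4, ··b··> m5, ··b··> m6
  m2 = a.(0 | 0 + a.0 + b.0 | (a.0 + b.0)) | (b.b.0)\{a} ⊢ ··a··> m5, ··b··> m7
  m3 = 0 | (b.b.b.0)\{a} ⊢ ··b··> m8
  m4 = b.0 | 0 | (b.b.b.0)\{a} ⊢ ··b··> m10, ··b··> m9
  m5 = (0 | 0 + a.0 + b.0 | (a.0 + b.0)) | (b.b.0)\{a} ⊢ ··a··> m10, ··a··> m8, ··b··> m10, ··b··> m11, ··b··> m12
  m6 = 0 | (a.0 + b.0) | (b.b.b.0)\{a} ⊢ ··a··> m9, ··b··> m12, ··b··> m9
  m7 = a.(0 | 0 + a.0 + b.0 | (a.0 + b.0)) | (b.0)\{a} ⊢ ··a··> m11, ··b··> m13
  m8 = 0 | (b.b.0)\{a} ⊢ ··b··> m14
  m9 = 0 | 0 | (b.b.b.0)\{a} ⊢ ··b··> m15
  m10 = b.0 | 0 | (b.b.0)\{a} ⊢ ··b··> m15, ··b··> m16
  m11 = (0 | 0 + a.0 + b.0 | (a.0 + b.0)) | (b.0)\{a} ⊢ ··a··> m14, ··a··> m16, ··b··> m16, ··b··> m17, ··b··> m18
  m12 = 0 | (a.0 + b.0) | (b.b.0)\{a} ⊢ ··a··> m15, ··b··> m15, ··b··> m18
  m13 = a.(0 | 0 + a.0 + b.0 | (a.0 + b.0)) | 0\{a} ⊢ ··a··> m17
  m14 = 0 | (b.0)\{a} ⊢ ··b··> m19
  m15 = 0 | 0 | (b.b.0)\{a} ⊢ ··b··> m20
  m16 = b.0 | 0 | (b.0)\{a} ⊢ ··b··> m20, ··b··> m21
  m17 = (0 | 0 + a.0 + b.0 | (a.0 + b.0)) | 0\{a} ⊢ ··a··> m19, ··a··> m21, ··b··> m21, ··b··> m22
  m18 = 0 | (a.0 + b.0) | (b.0)\{a} ⊢ ··a··> m20, ··b··> m20, ··b··> m22
  m19 = 0 | 0\{a} ⊢ (no moves)
  m20 = 0 | 0 | (b.0)\{a} ⊢ ··b··> m23
  m21 = b.0 | 0 | 0\{a} ⊢ ··b··> m23
  m22 = 0 | (a.0 + b.0) | 0\{a} ⊢ ··a··> m23, ··b··> m23
  m23 = 0 | 0 | 0\{a} ⊢ (no moves)
LTS(Q): 24 reachable states
  n0 = a.(0 | 0 + a.0 + b.0 | a.0) | (b.b.b.0)\{a} ⊢ ··a··> n1, ··b··> n2
  n1 = (0 | 0 + a.0 + b.0 | a.0) | (b.b.b.0)\{a} ⊢ ··a··> n3, ··a··> n4, ··b··> n5, ··b··> n6
  n2 = a.(0 | 0 + a.0 + b.0 | a.0) | (b.b.0)\{a} ⊢ ··a··> n5, ··b··> n7
  n3 = 0 | (b.b.b.0)\{a} ⊢ ··b··> n8
  n4 = b.0 | 0 | (b.b.b.0)\{a} ⊢ ··b··> n10, ··b··> n9
  n5 = (0 | 0 + a.0 + b.0 | a.0) | (b.b.0)\{a} ⊢ ··a··> n10, ··a··> n8, ··b··> n11, ··b··> n12
  n6 = 0 | a.0 | (b.b.b.0)\{a} ⊢ ··a··> n9, ··b··> n12
  n7 = a.(0 | 0 + a.0 + b.0 | a.0) | (b.0)\{a} ⊢ ··a··> n11, ··b··> n13
  n8 = 0 | (b.b.0)\{a} ⊢ ··b··> n14
  n9 = 0 | 0 | (b.b.b.0)\{a} ⊢ ··b··> n15
  n10 = b.0 | 0 | (b.b.0)\{a} ⊢ ··b··> n15, ··b··> n16
  n11 = (0 | 0 + a.0 + b.0 | a.0) | (b.0)\{a} ⊢ ··a··> n14, ··a··> n16, ··b··> n17, ··b··> n18
  n12 = 0 | a.0 | (b.b.0)\{a} ⊢ ··a··> n15, ··b··> n18
  n13 = a.(0 | 0 + a.0 + b.0 | a.0) | 0\{a} ⊢ ··a··> n17
  n14 = 0 | (b.0)\{a} ⊢ ··b··> n19
  n15 = 0 | 0 | (b.b.0)\{a} ⊢ ··b··> n20
  n16 = b.0 | 0 | (b.0)\{a} ⊢ ··b··> n20, ··b··> n21
  n17 = (0 | 0 + a.0 + b.0 | a.0) | 0\{a} ⊢ ··a··> n19, ··a··> n21, ··b··> n22
  n18 = 0 | a.0 | (b.0)\{a} ⊢ ··a··> n20, ··b··> n22
  n19 = 0 | 0\{a} ⊢ (no moves)
  n20 = 0 | 0 | (b.0)\{a} ⊢ ··b··> n23
  n21 = b.0 | 0 | 0\{a} ⊢ ··b··> n23
  n22 = 0 | a.0 | 0\{a} ⊢ ··a··> n23
  n23 = 0 | 0 | 0\{a} ⊢ (no moves)
Coarsest stable partition (strong bisimilarity classes):
  B0 = {m0}
  B1 = {m2}
  B2 = {m5}
  B3 = {m10, m3, m9, n10, n3, n9}
  B4 = {m15, m16, m8, n15, n16, n8}
  B5 = {m14, m20, m21, n14, n20, n21}
  B6 = {m19, m23, n19, n23}
  B7 = {m12}
  B8 = {m18}
  B9 = {m22}
  B10 = {m11}
  B11 = {m17}
  B12 = {m7}
  B13 = {m13}
  B14 = {m1}
  B15 = {m4, n4}
  B16 = {m6}
  B17 = {n0}
  B18 = {n2}
  B19 = {n5}
  B20 = {n11}
  B21 = {n17}
  B22 = {n22}
  B23 = {n18}
  B24 = {n12}
  B25 = {n7}
  B26 = {n13}
  B27 = {n1}
  B28 = {n6}
m0 ∈ B0, n0 ∈ B17 → different blocks

NO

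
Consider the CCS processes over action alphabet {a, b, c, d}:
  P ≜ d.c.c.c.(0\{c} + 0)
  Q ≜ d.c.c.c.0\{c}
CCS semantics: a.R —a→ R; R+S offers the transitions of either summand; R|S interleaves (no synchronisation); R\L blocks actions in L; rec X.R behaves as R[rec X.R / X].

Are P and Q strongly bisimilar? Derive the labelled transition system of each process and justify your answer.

bisimilar

Reachable graph of P (5 states):
  p0 = d.c.c.c.(0\{c} + 0) ⊢ —d→ p1
  p1 = c.c.c.(0\{c} + 0) ⊢ —c→ p2
  p2 = c.c.(0\{c} + 0) ⊢ —c→ p3
  p3 = c.(0\{c} + 0) ⊢ —c→ p4
  p4 = 0\{c} + 0 ⊢ (no moves)
Reachable graph of Q (5 states):
  q0 = d.c.c.c.0\{c} ⊢ —d→ q1
  q1 = c.c.c.0\{c} ⊢ —c→ q2
  q2 = c.c.0\{c} ⊢ —c→ q3
  q3 = c.0\{c} ⊢ —c→ q4
  q4 = 0\{c} ⊢ (no moves)
Coarsest stable partition (strong bisimilarity classes):
  B0 = {p0, q0}
  B1 = {p1, q1}
  B2 = {p2, q2}
  B3 = {p3, q3}
  B4 = {p4, q4}
p0 ∈ B0, q0 ∈ B0 → same block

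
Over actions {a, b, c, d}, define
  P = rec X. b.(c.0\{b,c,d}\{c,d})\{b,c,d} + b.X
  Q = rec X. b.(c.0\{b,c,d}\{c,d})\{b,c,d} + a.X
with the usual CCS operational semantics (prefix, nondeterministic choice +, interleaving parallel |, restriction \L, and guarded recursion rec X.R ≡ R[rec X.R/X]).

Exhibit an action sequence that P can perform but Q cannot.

bb

P's transition system — 2 states:
  p0 = rec X. b.(c.0\{b,c,d}\{c,d})\{b,c,d} + b.X | --b--▸ p0, --b--▸ p1
  p1 = (c.0\{b,c,d}\{c,d})\{b,c,d} | stopped
Q's transition system — 2 states:
  q0 = rec X. b.(c.0\{b,c,d}\{c,d})\{b,c,d} + a.X | --a--▸ q0, --b--▸ q1
  q1 = (c.0\{b,c,d}\{c,d})\{b,c,d} | stopped
Trace ⟨bb⟩ through P, begin at {p0}:
  [1] b ⇒ {p0, p1}
  [2] b ⇒ {p0, p1}
  ✓ P
Trace ⟨bb⟩ through Q, begin at {q0}:
  [1] b ⇒ {q1}
  [2] b ⇒ no successor for Q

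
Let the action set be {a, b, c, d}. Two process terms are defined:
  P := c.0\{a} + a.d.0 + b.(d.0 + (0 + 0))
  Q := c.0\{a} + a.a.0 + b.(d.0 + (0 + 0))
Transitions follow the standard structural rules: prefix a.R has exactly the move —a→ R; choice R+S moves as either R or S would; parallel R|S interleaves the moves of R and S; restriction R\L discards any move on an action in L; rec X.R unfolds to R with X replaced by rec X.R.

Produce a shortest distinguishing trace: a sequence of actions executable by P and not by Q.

ad

P's transition system — 5 states:
  p0 = c.0\{a} + a.d.0 + b.(d.0 + (0 + 0)) | -a-> p1, -b-> p2, -c-> p3
  p1 = d.0 | -d-> p4
  p2 = d.0 + (0 + 0) | -d-> p4
  p3 = 0\{a} | (no moves)
  p4 = 0 | (no moves)
Q's transition system — 5 states:
  q0 = c.0\{a} + a.a.0 + b.(d.0 + (0 + 0)) | -a-> q1, -b-> q2, -c-> q3
  q1 = a.0 | -a-> q4
  q2 = d.0 + (0 + 0) | -d-> q4
  q3 = 0\{a} | (no moves)
  q4 = 0 | (no moves)
Run σ = ⟨ad⟩ on P: start {p0}
  step 1 (a): {p1}
  step 2 (d): {p4}
  ✓ P
Run σ = ⟨ad⟩ on Q: start {q0}
  step 1 (a): {q1}
  step 2 (d): no successor for Q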